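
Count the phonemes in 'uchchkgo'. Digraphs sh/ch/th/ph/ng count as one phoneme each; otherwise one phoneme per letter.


Parsing 'uchchkgo' greedily, digraphs first:
  'u' -> vowel phoneme (phonemes so far: 1)
  'ch' -> digraph (1 consonant phoneme) (phonemes so far: 2)
  'ch' -> digraph (1 consonant phoneme) (phonemes so far: 3)
  'k' -> consonant phoneme (phonemes so far: 4)
  'g' -> consonant phoneme (phonemes so far: 5)
  'o' -> vowel phoneme (phonemes so far: 6)
Total phonemes: 6

6


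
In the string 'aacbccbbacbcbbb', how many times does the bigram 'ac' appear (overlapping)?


Scanning 'aacbccbbacbcbbb' for bigram 'ac':
  Position 0: 'aa' -> no
  Position 1: 'ac' -> MATCH
  Position 2: 'cb' -> no
  Position 3: 'bc' -> no
  Position 4: 'cc' -> no
  Position 5: 'cb' -> no
  Position 6: 'bb' -> no
  Position 7: 'ba' -> no
  Position 8: 'ac' -> MATCH
  Position 9: 'cb' -> no
  Position 10: 'bc' -> no
  Position 11: 'cb' -> no
  Position 12: 'bb' -> no
  Position 13: 'bb' -> no
Total matches: 2

2


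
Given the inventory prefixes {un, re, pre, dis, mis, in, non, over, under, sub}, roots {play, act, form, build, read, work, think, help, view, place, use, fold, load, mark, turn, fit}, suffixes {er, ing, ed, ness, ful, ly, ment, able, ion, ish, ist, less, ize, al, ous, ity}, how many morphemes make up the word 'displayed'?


Segmenting 'displayed' against the inventory:
  'dis' -> prefix (morpheme 1)
  'play' -> root (morpheme 2)
  'ed' -> suffix (morpheme 3)
Total morphemes: 3

3


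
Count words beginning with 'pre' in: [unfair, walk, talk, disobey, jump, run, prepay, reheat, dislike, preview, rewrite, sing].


Checking each word for prefix 'pre':
  'unfair' -> no (count: 0)
  'walk' -> no (count: 0)
  'talk' -> no (count: 0)
  'disobey' -> no (count: 0)
  'jump' -> no (count: 0)
  'run' -> no (count: 0)
  'prepay' -> YES, starts with 'pre' (count: 1)
  'reheat' -> no (count: 1)
  'dislike' -> no (count: 1)
  'preview' -> YES, starts with 'pre' (count: 2)
  'rewrite' -> no (count: 2)
  'sing' -> no (count: 2)
Total with prefix 'pre': 2

2


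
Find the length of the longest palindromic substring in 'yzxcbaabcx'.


Scanning 'yzxcbaabcx' for palindromic substrings.
Substring at positions 2-9: 'xcbaabcx'.
Check: reverse('xcbaabcx') = 'xcbaabcx' -> palindrome confirmed.
Neighbouring characters ('z' / '-') break symmetry, so it cannot extend further.
No longer palindromic substring exists; longest length = 8

8


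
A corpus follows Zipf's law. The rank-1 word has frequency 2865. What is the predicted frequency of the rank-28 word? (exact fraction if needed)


Zipf's law: freq(rank) = f1 / rank
f1 = 2865, rank = 28
freq = 2865 / 28
GCD(2865, 28) = 1
Simplified: 2865/28

2865/28


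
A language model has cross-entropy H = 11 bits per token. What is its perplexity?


Perplexity formula: PP = 2^H
H = 11
PP = 2^11
PP = 2^11 = 2048

2048


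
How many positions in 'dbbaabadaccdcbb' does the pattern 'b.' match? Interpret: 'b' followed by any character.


Pattern: b. means 'b' followed by any character.
Scanning 'dbbaabadaccdcbb' position-by-position:
  Pos 0: window 'db' -> no
  Pos 1: window 'bb' -> MATCH
  Pos 2: window 'ba' -> MATCH
  Pos 3: window 'aa' -> no
  Pos 4: window 'ab' -> no
  Pos 5: window 'ba' -> MATCH
  Pos 6: window 'ad' -> no
  Pos 7: window 'da' -> no
  Pos 8: window 'ac' -> no
  Pos 9: window 'cc' -> no
  Pos 10: window 'cd' -> no
  Pos 11: window 'dc' -> no
  Pos 12: window 'cb' -> no
  Pos 13: window 'bb' -> MATCH
  Pos 14: window 'b' -> no
Total matches: 4

4


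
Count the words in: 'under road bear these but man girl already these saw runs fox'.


Counting words by splitting on spaces:
  Word 1: 'under'
  Word 2: 'road'
  Word 3: 'bear'
  Word 4: 'these'
  Word 5: 'but'
  Word 6: 'man'
  Word 7: 'girl'
  Word 8: 'already'
  Word 9: 'these'
  Word 10: 'saw'
  Word 11: 'runs'
  Word 12: 'fox'
Total words: 12

12


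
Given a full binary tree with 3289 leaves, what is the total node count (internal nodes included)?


Leaf nodes (terminals): 3289
Internal nodes = n - 1 = 3289 - 1 = 3288
Total = leaves + internal = 3289 + 3288 = 6577

6577


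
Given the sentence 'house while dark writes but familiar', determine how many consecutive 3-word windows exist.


Word trigrams from [6] words:
  Trigram 1: (house while dark)
  Trigram 2: (while dark writes)
  Trigram 3: (dark writes but)
  Trigram 4: (writes but familiar)
Total word trigrams: 6 - 2 = 4

4


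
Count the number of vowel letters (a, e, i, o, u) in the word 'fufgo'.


Scanning each character of 'fufgo':
  Position 1: 'f' -> consonant (running count: 0)
  Position 2: 'u' -> vowel (running count: 1)
  Position 3: 'f' -> consonant (running count: 1)
  Position 4: 'g' -> consonant (running count: 1)
  Position 5: 'o' -> vowel (running count: 2)
Total vowels: 2

2


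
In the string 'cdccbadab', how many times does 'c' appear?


Scanning 'cdccbadab' for 'c':
  Position 0: 'c' -> MATCH (count: 1)
  Position 2: 'c' -> MATCH (count: 2)
  Position 3: 'c' -> MATCH (count: 3)
Total occurrences of 'c': 3

3


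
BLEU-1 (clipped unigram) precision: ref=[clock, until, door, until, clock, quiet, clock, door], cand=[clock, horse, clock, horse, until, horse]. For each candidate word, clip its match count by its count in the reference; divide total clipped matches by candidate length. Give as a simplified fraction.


Reference word counts: {'clock': 3, 'door': 2, 'quiet': 1, 'until': 2}
Checking each candidate word (with clipping):
  'clock' -> in reference (ref count 3, used 1/3) -> match (matches: 1)
  'horse' -> not in reference -> no match (matches: 1)
  'clock' -> in reference (ref count 3, used 2/3) -> match (matches: 2)
  'horse' -> not in reference -> no match (matches: 2)
  'until' -> in reference (ref count 2, used 1/2) -> match (matches: 3)
  'horse' -> not in reference -> no match (matches: 3)
Clipped matches: 3, Candidate length: 6
Precision = 3/6 = 1/2

1/2


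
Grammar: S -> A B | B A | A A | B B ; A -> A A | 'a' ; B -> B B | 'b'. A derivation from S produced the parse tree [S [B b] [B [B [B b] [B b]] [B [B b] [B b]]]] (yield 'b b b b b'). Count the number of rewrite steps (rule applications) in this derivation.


Every bracketed nonterminal node [X ...] in the tree is produced by exactly one rule application.
Reading the tree off as a leftmost derivation:
  Step 1: S  =>  B B   (applied S -> B B)
  Step 2: B B  =>  b B   (applied B -> b)
  Step 3: b B  =>  b B B   (applied B -> B B)
  Step 4: b B B  =>  b B B B   (applied B -> B B)
  Step 5: b B B B  =>  b b B B   (applied B -> b)
  Step 6: b b B B  =>  b b b B   (applied B -> b)
  Step 7: b b b B  =>  b b b B B   (applied B -> B B)
  Step 8: b b b B B  =>  b b b b B   (applied B -> b)
  Step 9: b b b b B  =>  b b b b b   (applied B -> b)
Final yield: b b b b b
Total rewrite steps: 9

9


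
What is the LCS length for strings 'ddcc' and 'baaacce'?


DP table for LCS of 'ddcc' and 'baaacce':
       b  a  a  a  c  c  e
    0  0  0  0  0  0  0  0
  d 0  0  0  0  0  0  0  0
  d 0  0  0  0  0  0  0  0
  c 0  0  0  0  0  1  1  1
  c 0  0  0  0  0  1  2  2
LCS: 'cc'
LCS length = 2

2


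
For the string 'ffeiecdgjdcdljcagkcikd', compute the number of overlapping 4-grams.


String 'ffeiecdgjdcdljcagkcikd' has length L = 22.
Number of overlapping n-grams = L - n + 1
Substituting: 22 - 4 + 1 = 19

19


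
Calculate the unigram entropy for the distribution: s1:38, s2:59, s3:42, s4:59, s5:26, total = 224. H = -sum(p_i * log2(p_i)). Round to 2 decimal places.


Computing entropy H = -sum(p_i * log2(p_i)):
  s1: p = 38/224 = 0.1696, -p*log2(p) = 0.4342
  s2: p = 59/224 = 0.2634, -p*log2(p) = 0.5070
  s3: p = 42/224 = 0.1875, -p*log2(p) = 0.4528
  s4: p = 59/224 = 0.2634, -p*log2(p) = 0.5070
  s5: p = 26/224 = 0.1161, -p*log2(p) = 0.3606
H = sum of terms = 2.2616
Rounded to 2 decimals: 2.26

2.26


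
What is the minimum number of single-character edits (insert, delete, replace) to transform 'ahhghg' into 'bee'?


Building DP table for s1='ahhghg' (len 6) and s2='bee' (len 3):
       b  e  e
    0  1  2  3
  a 1  1  2  3
  h 2  2  2  3
  h 3  3  3  3
  g 4  4  4  4
  h 5  5  5  5
  g 6  6  6  6
Edit distance = dp[6][3] = 6

6


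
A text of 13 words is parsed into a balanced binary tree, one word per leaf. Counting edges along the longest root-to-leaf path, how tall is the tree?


In a balanced binary tree with n leaves the deepest leaf is ceil(log2(n)) edges below the root.
log2(13) = 3.7004
ceil(3.7004) = 4
height (edges) = 4

4


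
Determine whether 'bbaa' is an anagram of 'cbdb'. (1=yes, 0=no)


Sort characters of 'bbaa': 'aabb'
Sort characters of 'cbdb': 'bbcd'
Sorted forms differ -> they are NOT anagrams
Result: 0

0


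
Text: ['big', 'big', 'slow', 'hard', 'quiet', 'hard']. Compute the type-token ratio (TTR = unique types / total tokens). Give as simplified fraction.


Tokens: 6
Unique types: ('big', 'hard', 'quiet', 'slow') = 4
TTR = 4/6
Simplify: divide both by 2 -> 2/3
TTR = 2/3

2/3


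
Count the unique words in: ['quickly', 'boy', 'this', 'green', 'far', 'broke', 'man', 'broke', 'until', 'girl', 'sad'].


Listing all tokens and tracking unique types:
  Token 1: 'quickly' -> NEW (unique so far: 1)
  Token 2: 'boy' -> NEW (unique so far: 2)
  Token 3: 'this' -> NEW (unique so far: 3)
  Token 4: 'green' -> NEW (unique so far: 4)
  Token 5: 'far' -> NEW (unique so far: 5)
  Token 6: 'broke' -> NEW (unique so far: 6)
  Token 7: 'man' -> NEW (unique so far: 7)
  Token 8: 'broke' -> duplicate (unique so far: 7)
  Token 9: 'until' -> NEW (unique so far: 8)
  Token 10: 'girl' -> NEW (unique so far: 9)
  Token 11: 'sad' -> NEW (unique so far: 10)
Unique types: ('boy', 'broke', 'far', 'girl', 'green', 'man', 'quickly', 'sad', 'this', 'until')
Vocabulary size: 10

10


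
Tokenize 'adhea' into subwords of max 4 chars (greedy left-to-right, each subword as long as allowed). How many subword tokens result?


'adhea' has 5 characters.
Chunking with max size 4:
  Chunk 1: 'adhe' (positions 0-3)
  Chunk 2: 'a' (positions 4-4)
Total chunks: ceil(5 / 4) = 2

2


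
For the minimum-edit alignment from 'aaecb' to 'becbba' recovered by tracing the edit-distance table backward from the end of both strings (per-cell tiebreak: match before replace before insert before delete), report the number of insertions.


Edit distance = 4. Backtracking from cell (5, 6) with preference match > replace > insert > delete,
then listing the resulting alignment 'aaecb' -> 'becbba' left to right:
  Step 1: delete 'a'
  Step 2: replace a->b
  Step 3: keep 'e'
  Step 4: keep 'c'
  Step 5: insert 'b' [insertion #1]
  Step 6: keep 'b'
  Step 7: insert 'a' [insertion #2]
Total insertions: 2

2


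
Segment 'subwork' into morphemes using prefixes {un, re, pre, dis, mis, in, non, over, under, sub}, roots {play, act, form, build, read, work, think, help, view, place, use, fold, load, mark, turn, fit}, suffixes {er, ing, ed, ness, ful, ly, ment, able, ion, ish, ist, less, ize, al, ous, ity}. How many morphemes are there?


Segmenting 'subwork' against the inventory:
  'sub' -> prefix (morpheme 1)
  'work' -> root (morpheme 2)
Total morphemes: 2

2


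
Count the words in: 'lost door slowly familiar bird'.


Counting words by splitting on spaces:
  Word 1: 'lost'
  Word 2: 'door'
  Word 3: 'slowly'
  Word 4: 'familiar'
  Word 5: 'bird'
Total words: 5

5


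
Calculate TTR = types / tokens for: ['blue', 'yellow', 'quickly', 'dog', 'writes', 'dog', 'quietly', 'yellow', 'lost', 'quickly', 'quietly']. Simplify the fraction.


Tokens: 11
Unique types: ('blue', 'dog', 'lost', 'quickly', 'quietly', 'writes', 'yellow') = 7
TTR = 7/11
Already in lowest terms.

7/11


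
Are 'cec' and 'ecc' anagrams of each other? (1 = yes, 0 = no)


Sort characters of 'cec': 'cce'
Sort characters of 'ecc': 'cce'
Sorted forms match -> they ARE anagrams
Result: 1

1


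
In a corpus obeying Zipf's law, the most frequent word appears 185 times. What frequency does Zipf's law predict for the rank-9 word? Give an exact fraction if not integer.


Zipf's law: freq(rank) = f1 / rank
f1 = 185, rank = 9
freq = 185 / 9
GCD(185, 9) = 1
Simplified: 185/9

185/9


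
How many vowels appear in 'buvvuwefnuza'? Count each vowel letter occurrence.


Scanning each character of 'buvvuwefnuza':
  Position 1: 'b' -> consonant (running count: 0)
  Position 2: 'u' -> vowel (running count: 1)
  Position 3: 'v' -> consonant (running count: 1)
  Position 4: 'v' -> consonant (running count: 1)
  Position 5: 'u' -> vowel (running count: 2)
  Position 6: 'w' -> consonant (running count: 2)
  Position 7: 'e' -> vowel (running count: 3)
  Position 8: 'f' -> consonant (running count: 3)
  Position 9: 'n' -> consonant (running count: 3)
  Position 10: 'u' -> vowel (running count: 4)
  Position 11: 'z' -> consonant (running count: 4)
  Position 12: 'a' -> vowel (running count: 5)
Total vowels: 5

5


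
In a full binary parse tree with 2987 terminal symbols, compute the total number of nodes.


Leaf nodes (terminals): 2987
Internal nodes = n - 1 = 2987 - 1 = 2986
Total = leaves + internal = 2987 + 2986 = 5973

5973


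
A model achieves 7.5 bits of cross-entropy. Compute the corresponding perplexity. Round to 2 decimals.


Perplexity formula: PP = 2^H
H = 7.5
PP = 2^7.5
Decompose: 2^7.5 = 2^7 * 2^0.5 = 2^7 * sqrt(2)
2^7 = 128, sqrt(2) ~ 1.4142136
PP ~ 128 * 1.4142136 = 181.0193408
Rounded to 2 decimals: 181.02

181.02


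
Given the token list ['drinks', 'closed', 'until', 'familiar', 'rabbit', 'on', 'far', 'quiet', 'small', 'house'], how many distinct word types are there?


Listing all tokens and tracking unique types:
  Token 1: 'drinks' -> NEW (unique so far: 1)
  Token 2: 'closed' -> NEW (unique so far: 2)
  Token 3: 'until' -> NEW (unique so far: 3)
  Token 4: 'familiar' -> NEW (unique so far: 4)
  Token 5: 'rabbit' -> NEW (unique so far: 5)
  Token 6: 'on' -> NEW (unique so far: 6)
  Token 7: 'far' -> NEW (unique so far: 7)
  Token 8: 'quiet' -> NEW (unique so far: 8)
  Token 9: 'small' -> NEW (unique so far: 9)
  Token 10: 'house' -> NEW (unique so far: 10)
Unique types: ('closed', 'drinks', 'familiar', 'far', 'house', 'on', 'quiet', 'rabbit', 'small', 'until')
Vocabulary size: 10

10


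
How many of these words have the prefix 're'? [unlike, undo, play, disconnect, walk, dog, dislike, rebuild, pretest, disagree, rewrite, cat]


Checking each word for prefix 're':
  'unlike' -> no (count: 0)
  'undo' -> no (count: 0)
  'play' -> no (count: 0)
  'disconnect' -> no (count: 0)
  'walk' -> no (count: 0)
  'dog' -> no (count: 0)
  'dislike' -> no (count: 0)
  'rebuild' -> YES, starts with 're' (count: 1)
  'pretest' -> no (count: 1)
  'disagree' -> no (count: 1)
  'rewrite' -> YES, starts with 're' (count: 2)
  'cat' -> no (count: 2)
Total with prefix 're': 2

2


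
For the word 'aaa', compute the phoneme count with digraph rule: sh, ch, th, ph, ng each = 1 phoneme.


Parsing 'aaa' greedily, digraphs first:
  'a' -> vowel phoneme (phonemes so far: 1)
  'a' -> vowel phoneme (phonemes so far: 2)
  'a' -> vowel phoneme (phonemes so far: 3)
Total phonemes: 3

3


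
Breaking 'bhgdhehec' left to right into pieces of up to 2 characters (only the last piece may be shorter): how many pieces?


'bhgdhehec' has 9 characters.
Chunking with max size 2:
  Chunk 1: 'bh' (positions 0-1)
  Chunk 2: 'gd' (positions 2-3)
  Chunk 3: 'he' (positions 4-5)
  Chunk 4: 'he' (positions 6-7)
  Chunk 5: 'c' (positions 8-8)
Total chunks: ceil(9 / 2) = 5

5


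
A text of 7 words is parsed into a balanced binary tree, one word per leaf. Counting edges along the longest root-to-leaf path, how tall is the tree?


In a balanced binary tree with n leaves the deepest leaf is ceil(log2(n)) edges below the root.
log2(7) = 2.8074
ceil(2.8074) = 3
height (edges) = 3

3


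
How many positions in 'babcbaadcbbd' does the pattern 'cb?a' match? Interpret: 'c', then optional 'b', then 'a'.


Pattern: cb?a means 'c', then optional 'b', then 'a'.
Scanning 'babcbaadcbbd' position-by-position:
  Pos 0: window 'bab' -> no
  Pos 1: window 'abc' -> no
  Pos 2: window 'bcb' -> no
  Pos 3: window 'cba' -> MATCH
  Pos 4: window 'baa' -> no
  Pos 5: window 'aad' -> no
  Pos 6: window 'adc' -> no
  Pos 7: window 'dcb' -> no
  Pos 8: window 'cbb' -> no
  Pos 9: window 'bbd' -> no
  Pos 10: window 'bd' -> no
  Pos 11: window 'd' -> no
Total matches: 1

1


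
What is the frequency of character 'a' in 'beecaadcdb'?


Scanning 'beecaadcdb' for 'a':
  Position 4: 'a' -> MATCH (count: 1)
  Position 5: 'a' -> MATCH (count: 2)
Total occurrences of 'a': 2

2


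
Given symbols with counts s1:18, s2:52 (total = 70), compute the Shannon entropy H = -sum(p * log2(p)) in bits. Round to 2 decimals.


Computing entropy H = -sum(p_i * log2(p_i)):
  s1: p = 18/70 = 0.2571, -p*log2(p) = 0.5038
  s2: p = 52/70 = 0.7429, -p*log2(p) = 0.3186
H = sum of terms = 0.8224
Rounded to 2 decimals: 0.82

0.82


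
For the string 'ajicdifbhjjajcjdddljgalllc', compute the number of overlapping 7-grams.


String 'ajicdifbhjjajcjdddljgalllc' has length L = 26.
Number of overlapping n-grams = L - n + 1
Substituting: 26 - 7 + 1 = 20

20


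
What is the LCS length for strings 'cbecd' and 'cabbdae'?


DP table for LCS of 'cbecd' and 'cabbdae':
       c  a  b  b  d  a  e
    0  0  0  0  0  0  0  0
  c 0  1  1  1  1  1  1  1
  b 0  1  1  2  2  2  2  2
  e 0  1  1  2  2  2  2  3
  c 0  1  1  2  2  2  2  3
  d 0  1  1  2  2  3  3  3
LCS: 'cbe'
LCS length = 3

3


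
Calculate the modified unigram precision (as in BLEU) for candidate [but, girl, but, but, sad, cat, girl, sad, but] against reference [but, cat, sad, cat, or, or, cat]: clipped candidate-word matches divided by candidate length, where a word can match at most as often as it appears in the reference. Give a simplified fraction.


Reference word counts: {'but': 1, 'cat': 3, 'or': 2, 'sad': 1}
Checking each candidate word (with clipping):
  'but' -> in reference (ref count 1, used 1/1) -> match (matches: 1)
  'girl' -> not in reference -> no match (matches: 1)
  'but' -> ref count 1 already used up (1/1) -> clipped, no match (matches: 1)
  'but' -> ref count 1 already used up (1/1) -> clipped, no match (matches: 1)
  'sad' -> in reference (ref count 1, used 1/1) -> match (matches: 2)
  'cat' -> in reference (ref count 3, used 1/3) -> match (matches: 3)
  'girl' -> not in reference -> no match (matches: 3)
  'sad' -> ref count 1 already used up (1/1) -> clipped, no match (matches: 3)
  'but' -> ref count 1 already used up (1/1) -> clipped, no match (matches: 3)
Clipped matches: 3, Candidate length: 9
Precision = 3/9 = 1/3

1/3


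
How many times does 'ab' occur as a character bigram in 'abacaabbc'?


Scanning 'abacaabbc' for bigram 'ab':
  Position 0: 'ab' -> MATCH
  Position 1: 'ba' -> no
  Position 2: 'ac' -> no
  Position 3: 'ca' -> no
  Position 4: 'aa' -> no
  Position 5: 'ab' -> MATCH
  Position 6: 'bb' -> no
  Position 7: 'bc' -> no
Total matches: 2

2


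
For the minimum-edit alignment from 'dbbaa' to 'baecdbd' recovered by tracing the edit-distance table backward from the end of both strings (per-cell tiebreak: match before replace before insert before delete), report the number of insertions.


Edit distance = 7. Backtracking from cell (5, 7) with preference match > replace > insert > delete,
then listing the resulting alignment 'dbbaa' -> 'baecdbd' left to right:
  Step 1: insert 'b' [insertion #1]
  Step 2: insert 'a' [insertion #2]
  Step 3: replace d->e
  Step 4: replace b->c
  Step 5: replace b->d
  Step 6: replace a->b
  Step 7: replace a->d
Total insertions: 2

2


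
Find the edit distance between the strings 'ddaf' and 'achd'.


Building DP table for s1='ddaf' (len 4) and s2='achd' (len 4):
       a  c  h  d
    0  1  2  3  4
  d 1  1  2  3  3
  d 2  2  2  3  3
  a 3  2  3  3  4
  f 4  3  3  4  4
Edit distance = dp[4][4] = 4

4


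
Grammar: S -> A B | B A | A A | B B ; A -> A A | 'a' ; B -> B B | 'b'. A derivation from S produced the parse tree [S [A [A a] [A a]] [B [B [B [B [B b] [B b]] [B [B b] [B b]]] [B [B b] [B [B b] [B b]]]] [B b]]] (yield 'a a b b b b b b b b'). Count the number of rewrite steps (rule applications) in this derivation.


Every bracketed nonterminal node [X ...] in the tree is produced by exactly one rule application.
Reading the tree off as a leftmost derivation:
  Step 1: S  =>  A B   (applied S -> A B)
  Step 2: A B  =>  A A B   (applied A -> A A)
  Step 3: A A B  =>  a A B   (applied A -> a)
  Step 4: a A B  =>  a a B   (applied A -> a)
  Step 5: a a B  =>  a a B B   (applied B -> B B)
  Step 6: a a B B  =>  a a B B B   (applied B -> B B)
  Step 7: a a B B B  =>  a a B B B B   (applied B -> B B)
  Step 8: a a B B B B  =>  a a B B B B B   (applied B -> B B)
  Step 9: a a B B B B B  =>  a a b B B B B   (applied B -> b)
  Step 10: a a b B B B B  =>  a a b b B B B   (applied B -> b)
  Step 11: a a b b B B B  =>  a a b b B B B B   (applied B -> B B)
  Step 12: a a b b B B B B  =>  a a b b b B B B   (applied B -> b)
  Step 13: a a b b b B B B  =>  a a b b b b B B   (applied B -> b)
  Step 14: a a b b b b B B  =>  a a b b b b B B B   (applied B -> B B)
  Step 15: a a b b b b B B B  =>  a a b b b b b B B   (applied B -> b)
  Step 16: a a b b b b b B B  =>  a a b b b b b B B B   (applied B -> B B)
  Step 17: a a b b b b b B B B  =>  a a b b b b b b B B   (applied B -> b)
  Step 18: a a b b b b b b B B  =>  a a b b b b b b b B   (applied B -> b)
  Step 19: a a b b b b b b b B  =>  a a b b b b b b b b   (applied B -> b)
Final yield: a a b b b b b b b b
Total rewrite steps: 19

19


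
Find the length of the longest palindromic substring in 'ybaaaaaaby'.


Scanning 'ybaaaaaaby' for palindromic substrings.
Substring at positions 0-9: 'ybaaaaaaby'.
Check: reverse('ybaaaaaaby') = 'ybaaaaaaby' -> palindrome confirmed.
No longer palindromic substring exists; longest length = 10

10


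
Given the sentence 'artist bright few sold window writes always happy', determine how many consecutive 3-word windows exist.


Word trigrams from [8] words:
  Trigram 1: (artist bright few)
  Trigram 2: (bright few sold)
  Trigram 3: (few sold window)
  Trigram 4: (sold window writes)
  Trigram 5: (window writes always)
  Trigram 6: (writes always happy)
Total word trigrams: 8 - 2 = 6

6


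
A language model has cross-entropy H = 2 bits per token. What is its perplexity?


Perplexity formula: PP = 2^H
H = 2
PP = 2^2
Steps: 2^1 = 2, 2^2 = 4
PP = 4

4


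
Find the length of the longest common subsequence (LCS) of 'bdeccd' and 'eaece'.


DP table for LCS of 'bdeccd' and 'eaece':
       e  a  e  c  e
    0  0  0  0  0  0
  b 0  0  0  0  0  0
  d 0  0  0  0  0  0
  e 0  1  1  1  1  1
  c 0  1  1  1  2  2
  c 0  1  1  1  2  2
  d 0  1  1  1  2  2
LCS: 'ec'
LCS length = 2

2


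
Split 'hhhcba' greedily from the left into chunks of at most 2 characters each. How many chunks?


'hhhcba' has 6 characters.
Chunking with max size 2:
  Chunk 1: 'hh' (positions 0-1)
  Chunk 2: 'hc' (positions 2-3)
  Chunk 3: 'ba' (positions 4-5)
Total chunks: ceil(6 / 2) = 3

3


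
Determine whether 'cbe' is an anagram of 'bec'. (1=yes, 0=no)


Sort characters of 'cbe': 'bce'
Sort characters of 'bec': 'bce'
Sorted forms match -> they ARE anagrams
Result: 1

1


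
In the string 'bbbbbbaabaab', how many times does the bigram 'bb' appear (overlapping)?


Scanning 'bbbbbbaabaab' for bigram 'bb':
  Position 0: 'bb' -> MATCH
  Position 1: 'bb' -> MATCH
  Position 2: 'bb' -> MATCH
  Position 3: 'bb' -> MATCH
  Position 4: 'bb' -> MATCH
  Position 5: 'ba' -> no
  Position 6: 'aa' -> no
  Position 7: 'ab' -> no
  Position 8: 'ba' -> no
  Position 9: 'aa' -> no
  Position 10: 'ab' -> no
Total matches: 5

5


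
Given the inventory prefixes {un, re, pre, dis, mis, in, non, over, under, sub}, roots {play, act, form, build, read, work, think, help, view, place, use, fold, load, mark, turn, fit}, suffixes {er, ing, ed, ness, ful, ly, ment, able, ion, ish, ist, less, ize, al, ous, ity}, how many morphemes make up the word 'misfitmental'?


Segmenting 'misfitmental' against the inventory:
  'mis' -> prefix (morpheme 1)
  'fit' -> root (morpheme 2)
  'ment' -> suffix (morpheme 3)
  'al' -> suffix (morpheme 4)
Total morphemes: 4

4


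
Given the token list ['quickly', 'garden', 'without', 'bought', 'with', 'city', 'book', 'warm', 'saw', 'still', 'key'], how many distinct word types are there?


Listing all tokens and tracking unique types:
  Token 1: 'quickly' -> NEW (unique so far: 1)
  Token 2: 'garden' -> NEW (unique so far: 2)
  Token 3: 'without' -> NEW (unique so far: 3)
  Token 4: 'bought' -> NEW (unique so far: 4)
  Token 5: 'with' -> NEW (unique so far: 5)
  Token 6: 'city' -> NEW (unique so far: 6)
  Token 7: 'book' -> NEW (unique so far: 7)
  Token 8: 'warm' -> NEW (unique so far: 8)
  Token 9: 'saw' -> NEW (unique so far: 9)
  Token 10: 'still' -> NEW (unique so far: 10)
  Token 11: 'key' -> NEW (unique so far: 11)
Unique types: ('book', 'bought', 'city', 'garden', 'key', 'quickly', 'saw', 'still', 'warm', 'with', 'without')
Vocabulary size: 11

11


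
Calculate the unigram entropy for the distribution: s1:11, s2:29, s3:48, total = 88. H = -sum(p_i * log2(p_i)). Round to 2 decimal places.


Computing entropy H = -sum(p_i * log2(p_i)):
  s1: p = 11/88 = 0.1250, -p*log2(p) = 0.3750
  s2: p = 29/88 = 0.3295, -p*log2(p) = 0.5278
  s3: p = 48/88 = 0.5455, -p*log2(p) = 0.4770
H = sum of terms = 1.3798
Rounded to 2 decimals: 1.38

1.38


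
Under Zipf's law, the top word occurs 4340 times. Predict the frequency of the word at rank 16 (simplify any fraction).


Zipf's law: freq(rank) = f1 / rank
f1 = 4340, rank = 16
freq = 4340 / 16
GCD(4340, 16) = 4
Simplified: 1085/4

1085/4


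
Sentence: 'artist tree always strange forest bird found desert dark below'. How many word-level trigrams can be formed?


Word trigrams from [10] words:
  Trigram 1: (artist tree always)
  Trigram 2: (tree always strange)
  Trigram 3: (always strange forest)
  Trigram 4: (strange forest bird)
  Trigram 5: (forest bird found)
  Trigram 6: (bird found desert)
  Trigram 7: (found desert dark)
  Trigram 8: (desert dark below)
Total word trigrams: 10 - 2 = 8

8


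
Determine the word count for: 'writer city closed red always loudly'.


Counting words by splitting on spaces:
  Word 1: 'writer'
  Word 2: 'city'
  Word 3: 'closed'
  Word 4: 'red'
  Word 5: 'always'
  Word 6: 'loudly'
Total words: 6

6


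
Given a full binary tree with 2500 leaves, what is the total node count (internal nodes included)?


Leaf nodes (terminals): 2500
Internal nodes = n - 1 = 2500 - 1 = 2499
Total = leaves + internal = 2500 + 2499 = 4999

4999


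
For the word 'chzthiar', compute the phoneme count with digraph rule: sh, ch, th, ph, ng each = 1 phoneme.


Parsing 'chzthiar' greedily, digraphs first:
  'ch' -> digraph (1 consonant phoneme) (phonemes so far: 1)
  'z' -> consonant phoneme (phonemes so far: 2)
  'th' -> digraph (1 consonant phoneme) (phonemes so far: 3)
  'i' -> vowel phoneme (phonemes so far: 4)
  'a' -> vowel phoneme (phonemes so far: 5)
  'r' -> consonant phoneme (phonemes so far: 6)
Total phonemes: 6

6


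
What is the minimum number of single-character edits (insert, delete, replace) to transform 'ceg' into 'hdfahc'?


Building DP table for s1='ceg' (len 3) and s2='hdfahc' (len 6):
       h  d  f  a  h  c
    0  1  2  3  4  5  6
  c 1  1  2  3  4  5  5
  e 2  2  2  3  4  5  6
  g 3  3  3  3  4  5  6
Edit distance = dp[3][6] = 6

6


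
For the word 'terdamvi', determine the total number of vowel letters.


Scanning each character of 'terdamvi':
  Position 1: 't' -> consonant (running count: 0)
  Position 2: 'e' -> vowel (running count: 1)
  Position 3: 'r' -> consonant (running count: 1)
  Position 4: 'd' -> consonant (running count: 1)
  Position 5: 'a' -> vowel (running count: 2)
  Position 6: 'm' -> consonant (running count: 2)
  Position 7: 'v' -> consonant (running count: 2)
  Position 8: 'i' -> vowel (running count: 3)
Total vowels: 3

3


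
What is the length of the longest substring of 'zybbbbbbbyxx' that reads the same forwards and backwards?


Scanning 'zybbbbbbbyxx' for palindromic substrings.
Substring at positions 1-9: 'ybbbbbbby'.
Check: reverse('ybbbbbbby') = 'ybbbbbbby' -> palindrome confirmed.
Neighbouring characters ('z' / 'x') break symmetry, so it cannot extend further.
No longer palindromic substring exists; longest length = 9

9


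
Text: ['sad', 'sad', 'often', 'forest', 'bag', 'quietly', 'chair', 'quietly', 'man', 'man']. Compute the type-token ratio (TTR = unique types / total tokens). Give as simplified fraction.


Tokens: 10
Unique types: ('bag', 'chair', 'forest', 'man', 'often', 'quietly', 'sad') = 7
TTR = 7/10
Already in lowest terms.

7/10


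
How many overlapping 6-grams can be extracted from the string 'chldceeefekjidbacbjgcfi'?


String 'chldceeefekjidbacbjgcfi' has length L = 23.
Number of overlapping n-grams = L - n + 1
Substituting: 23 - 6 + 1 = 18

18


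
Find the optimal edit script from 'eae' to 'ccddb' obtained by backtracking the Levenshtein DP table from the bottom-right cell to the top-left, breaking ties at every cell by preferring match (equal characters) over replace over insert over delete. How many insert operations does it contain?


Edit distance = 5. Backtracking from cell (3, 5) with preference match > replace > insert > delete,
then listing the resulting alignment 'eae' -> 'ccddb' left to right:
  Step 1: insert 'c' [insertion #1]
  Step 2: insert 'c' [insertion #2]
  Step 3: replace e->d
  Step 4: replace a->d
  Step 5: replace e->b
Total insertions: 2

2


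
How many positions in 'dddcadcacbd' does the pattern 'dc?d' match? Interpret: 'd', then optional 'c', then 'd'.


Pattern: dc?d means 'd', then optional 'c', then 'd'.
Scanning 'dddcadcacbd' position-by-position:
  Pos 0: window 'ddd' -> MATCH
  Pos 1: window 'ddc' -> MATCH
  Pos 2: window 'dca' -> no
  Pos 3: window 'cad' -> no
  Pos 4: window 'adc' -> no
  Pos 5: window 'dca' -> no
  Pos 6: window 'cac' -> no
  Pos 7: window 'acb' -> no
  Pos 8: window 'cbd' -> no
  Pos 9: window 'bd' -> no
  Pos 10: window 'd' -> no
Total matches: 2

2


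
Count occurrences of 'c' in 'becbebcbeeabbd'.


Scanning 'becbebcbeeabbd' for 'c':
  Position 2: 'c' -> MATCH (count: 1)
  Position 6: 'c' -> MATCH (count: 2)
Total occurrences of 'c': 2

2


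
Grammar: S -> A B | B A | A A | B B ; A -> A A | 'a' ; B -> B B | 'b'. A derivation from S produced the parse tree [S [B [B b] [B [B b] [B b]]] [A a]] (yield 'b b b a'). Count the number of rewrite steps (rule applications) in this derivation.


Every bracketed nonterminal node [X ...] in the tree is produced by exactly one rule application.
Reading the tree off as a leftmost derivation:
  Step 1: S  =>  B A   (applied S -> B A)
  Step 2: B A  =>  B B A   (applied B -> B B)
  Step 3: B B A  =>  b B A   (applied B -> b)
  Step 4: b B A  =>  b B B A   (applied B -> B B)
  Step 5: b B B A  =>  b b B A   (applied B -> b)
  Step 6: b b B A  =>  b b b A   (applied B -> b)
  Step 7: b b b A  =>  b b b a   (applied A -> a)
Final yield: b b b a
Total rewrite steps: 7

7


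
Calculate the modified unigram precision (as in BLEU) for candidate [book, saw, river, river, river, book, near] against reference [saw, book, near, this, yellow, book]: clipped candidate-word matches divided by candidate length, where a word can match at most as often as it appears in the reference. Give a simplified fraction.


Reference word counts: {'book': 2, 'near': 1, 'saw': 1, 'this': 1, 'yellow': 1}
Checking each candidate word (with clipping):
  'book' -> in reference (ref count 2, used 1/2) -> match (matches: 1)
  'saw' -> in reference (ref count 1, used 1/1) -> match (matches: 2)
  'river' -> not in reference -> no match (matches: 2)
  'river' -> not in reference -> no match (matches: 2)
  'river' -> not in reference -> no match (matches: 2)
  'book' -> in reference (ref count 2, used 2/2) -> match (matches: 3)
  'near' -> in reference (ref count 1, used 1/1) -> match (matches: 4)
Clipped matches: 4, Candidate length: 7
Precision = 4/7

4/7


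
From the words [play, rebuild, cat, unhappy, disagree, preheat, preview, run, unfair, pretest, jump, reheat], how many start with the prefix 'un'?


Checking each word for prefix 'un':
  'play' -> no (count: 0)
  'rebuild' -> no (count: 0)
  'cat' -> no (count: 0)
  'unhappy' -> YES, starts with 'un' (count: 1)
  'disagree' -> no (count: 1)
  'preheat' -> no (count: 1)
  'preview' -> no (count: 1)
  'run' -> no (count: 1)
  'unfair' -> YES, starts with 'un' (count: 2)
  'pretest' -> no (count: 2)
  'jump' -> no (count: 2)
  'reheat' -> no (count: 2)
Total with prefix 'un': 2

2


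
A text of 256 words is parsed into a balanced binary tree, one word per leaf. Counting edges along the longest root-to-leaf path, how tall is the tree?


In a balanced binary tree with n leaves the deepest leaf is ceil(log2(n)) edges below the root.
log2(256) = 8.0000
ceil(8.0000) = 8
height (edges) = 8

8


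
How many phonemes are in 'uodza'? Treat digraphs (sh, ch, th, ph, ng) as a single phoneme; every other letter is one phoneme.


Parsing 'uodza' greedily, digraphs first:
  'u' -> vowel phoneme (phonemes so far: 1)
  'o' -> vowel phoneme (phonemes so far: 2)
  'd' -> consonant phoneme (phonemes so far: 3)
  'z' -> consonant phoneme (phonemes so far: 4)
  'a' -> vowel phoneme (phonemes so far: 5)
Total phonemes: 5

5


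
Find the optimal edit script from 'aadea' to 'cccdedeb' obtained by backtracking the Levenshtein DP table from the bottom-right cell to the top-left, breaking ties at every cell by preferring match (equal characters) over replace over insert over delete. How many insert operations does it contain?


Edit distance = 6. Backtracking from cell (5, 8) with preference match > replace > insert > delete,
then listing the resulting alignment 'aadea' -> 'cccdedeb' left to right:
  Step 1: insert 'c' [insertion #1]
  Step 2: insert 'c' [insertion #2]
  Step 3: insert 'c' [insertion #3]
  Step 4: replace a->d
  Step 5: replace a->e
  Step 6: keep 'd'
  Step 7: keep 'e'
  Step 8: replace a->b
Total insertions: 3

3


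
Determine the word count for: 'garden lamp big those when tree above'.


Counting words by splitting on spaces:
  Word 1: 'garden'
  Word 2: 'lamp'
  Word 3: 'big'
  Word 4: 'those'
  Word 5: 'when'
  Word 6: 'tree'
  Word 7: 'above'
Total words: 7

7


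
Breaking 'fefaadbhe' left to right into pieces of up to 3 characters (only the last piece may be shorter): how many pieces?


'fefaadbhe' has 9 characters.
Chunking with max size 3:
  Chunk 1: 'fef' (positions 0-2)
  Chunk 2: 'aad' (positions 3-5)
  Chunk 3: 'bhe' (positions 6-8)
Total chunks: ceil(9 / 3) = 3

3


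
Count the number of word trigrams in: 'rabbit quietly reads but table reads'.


Word trigrams from [6] words:
  Trigram 1: (rabbit quietly reads)
  Trigram 2: (quietly reads but)
  Trigram 3: (reads but table)
  Trigram 4: (but table reads)
Total word trigrams: 6 - 2 = 4

4


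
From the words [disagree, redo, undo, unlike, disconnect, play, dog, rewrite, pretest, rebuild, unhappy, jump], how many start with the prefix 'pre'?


Checking each word for prefix 'pre':
  'disagree' -> no (count: 0)
  'redo' -> no (count: 0)
  'undo' -> no (count: 0)
  'unlike' -> no (count: 0)
  'disconnect' -> no (count: 0)
  'play' -> no (count: 0)
  'dog' -> no (count: 0)
  'rewrite' -> no (count: 0)
  'pretest' -> YES, starts with 'pre' (count: 1)
  'rebuild' -> no (count: 1)
  'unhappy' -> no (count: 1)
  'jump' -> no (count: 1)
Total with prefix 'pre': 1

1


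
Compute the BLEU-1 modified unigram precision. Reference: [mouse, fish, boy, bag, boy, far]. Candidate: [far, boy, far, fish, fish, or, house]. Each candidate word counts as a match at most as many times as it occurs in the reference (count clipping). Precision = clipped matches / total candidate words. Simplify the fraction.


Reference word counts: {'bag': 1, 'boy': 2, 'far': 1, 'fish': 1, 'mouse': 1}
Checking each candidate word (with clipping):
  'far' -> in reference (ref count 1, used 1/1) -> match (matches: 1)
  'boy' -> in reference (ref count 2, used 1/2) -> match (matches: 2)
  'far' -> ref count 1 already used up (1/1) -> clipped, no match (matches: 2)
  'fish' -> in reference (ref count 1, used 1/1) -> match (matches: 3)
  'fish' -> ref count 1 already used up (1/1) -> clipped, no match (matches: 3)
  'or' -> not in reference -> no match (matches: 3)
  'house' -> not in reference -> no match (matches: 3)
Clipped matches: 3, Candidate length: 7
Precision = 3/7

3/7


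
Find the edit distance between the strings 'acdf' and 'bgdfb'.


Building DP table for s1='acdf' (len 4) and s2='bgdfb' (len 5):
       b  g  d  f  b
    0  1  2  3  4  5
  a 1  1  2  3  4  5
  c 2  2  2  3  4  5
  d 3  3  3  2  3  4
  f 4  4  4  3  2  3
Edit distance = dp[4][5] = 3

3


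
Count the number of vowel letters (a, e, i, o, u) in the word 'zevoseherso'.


Scanning each character of 'zevoseherso':
  Position 1: 'z' -> consonant (running count: 0)
  Position 2: 'e' -> vowel (running count: 1)
  Position 3: 'v' -> consonant (running count: 1)
  Position 4: 'o' -> vowel (running count: 2)
  Position 5: 's' -> consonant (running count: 2)
  Position 6: 'e' -> vowel (running count: 3)
  Position 7: 'h' -> consonant (running count: 3)
  Position 8: 'e' -> vowel (running count: 4)
  Position 9: 'r' -> consonant (running count: 4)
  Position 10: 's' -> consonant (running count: 4)
  Position 11: 'o' -> vowel (running count: 5)
Total vowels: 5

5


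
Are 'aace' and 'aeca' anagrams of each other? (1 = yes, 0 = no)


Sort characters of 'aace': 'aace'
Sort characters of 'aeca': 'aace'
Sorted forms match -> they ARE anagrams
Result: 1

1


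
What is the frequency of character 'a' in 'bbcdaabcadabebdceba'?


Scanning 'bbcdaabcadabebdceba' for 'a':
  Position 4: 'a' -> MATCH (count: 1)
  Position 5: 'a' -> MATCH (count: 2)
  Position 8: 'a' -> MATCH (count: 3)
  Position 10: 'a' -> MATCH (count: 4)
  Position 18: 'a' -> MATCH (count: 5)
Total occurrences of 'a': 5

5


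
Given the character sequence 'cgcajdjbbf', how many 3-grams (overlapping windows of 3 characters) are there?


String 'cgcajdjbbf' has length L = 10.
Number of overlapping n-grams = L - n + 1
Substituting: 10 - 3 + 1 = 8

8


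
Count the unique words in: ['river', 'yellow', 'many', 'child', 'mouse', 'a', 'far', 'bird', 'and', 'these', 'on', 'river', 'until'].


Listing all tokens and tracking unique types:
  Token 1: 'river' -> NEW (unique so far: 1)
  Token 2: 'yellow' -> NEW (unique so far: 2)
  Token 3: 'many' -> NEW (unique so far: 3)
  Token 4: 'child' -> NEW (unique so far: 4)
  Token 5: 'mouse' -> NEW (unique so far: 5)
  Token 6: 'a' -> NEW (unique so far: 6)
  Token 7: 'far' -> NEW (unique so far: 7)
  Token 8: 'bird' -> NEW (unique so far: 8)
  Token 9: 'and' -> NEW (unique so far: 9)
  Token 10: 'these' -> NEW (unique so far: 10)
  Token 11: 'on' -> NEW (unique so far: 11)
  Token 12: 'river' -> duplicate (unique so far: 11)
  Token 13: 'until' -> NEW (unique so far: 12)
Unique types: ('a', 'and', 'bird', 'child', 'far', 'many', 'mouse', 'on', 'river', 'these', 'until', 'yellow')
Vocabulary size: 12

12


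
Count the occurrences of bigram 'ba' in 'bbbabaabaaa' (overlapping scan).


Scanning 'bbbabaabaaa' for bigram 'ba':
  Position 0: 'bb' -> no
  Position 1: 'bb' -> no
  Position 2: 'ba' -> MATCH
  Position 3: 'ab' -> no
  Position 4: 'ba' -> MATCH
  Position 5: 'aa' -> no
  Position 6: 'ab' -> no
  Position 7: 'ba' -> MATCH
  Position 8: 'aa' -> no
  Position 9: 'aa' -> no
Total matches: 3

3


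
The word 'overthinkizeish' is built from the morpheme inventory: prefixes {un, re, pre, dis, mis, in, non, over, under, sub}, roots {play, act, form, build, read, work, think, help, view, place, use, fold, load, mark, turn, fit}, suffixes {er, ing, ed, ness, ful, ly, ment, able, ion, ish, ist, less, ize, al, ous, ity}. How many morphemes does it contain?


Segmenting 'overthinkizeish' against the inventory:
  'over' -> prefix (morpheme 1)
  'think' -> root (morpheme 2)
  'ize' -> suffix (morpheme 3)
  'ish' -> suffix (morpheme 4)
Total morphemes: 4

4
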